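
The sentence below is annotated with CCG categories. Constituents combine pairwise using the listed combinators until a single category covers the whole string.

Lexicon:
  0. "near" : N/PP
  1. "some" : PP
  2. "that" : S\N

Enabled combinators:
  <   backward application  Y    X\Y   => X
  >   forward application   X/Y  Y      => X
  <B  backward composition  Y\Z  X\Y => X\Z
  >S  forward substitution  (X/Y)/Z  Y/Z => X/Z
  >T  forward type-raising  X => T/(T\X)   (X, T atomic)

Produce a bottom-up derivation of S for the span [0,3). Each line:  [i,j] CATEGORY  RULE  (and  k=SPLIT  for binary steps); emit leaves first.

[0,1] N/PP  lex  "near"
[1,2] PP  lex  "some"
[0,2] N  >  k=1
[2,3] S\N  lex  "that"
[0,3] S  <  k=2

[0,3] S   <
  [0,2] N   >
    [0,1] "near" : N/PP
    [1,2] "some" : PP
  [2,3] "that" : S\N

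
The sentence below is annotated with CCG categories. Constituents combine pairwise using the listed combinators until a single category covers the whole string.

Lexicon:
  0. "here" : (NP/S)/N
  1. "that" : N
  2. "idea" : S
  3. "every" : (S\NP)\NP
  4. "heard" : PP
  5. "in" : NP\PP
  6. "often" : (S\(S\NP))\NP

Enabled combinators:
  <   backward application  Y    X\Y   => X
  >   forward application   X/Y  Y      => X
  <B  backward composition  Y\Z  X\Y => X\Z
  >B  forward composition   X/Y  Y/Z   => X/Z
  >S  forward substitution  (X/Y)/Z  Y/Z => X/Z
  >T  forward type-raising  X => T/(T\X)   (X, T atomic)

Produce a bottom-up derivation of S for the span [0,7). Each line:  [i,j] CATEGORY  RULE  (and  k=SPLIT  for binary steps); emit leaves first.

[0,1] (NP/S)/N  lex  "here"
[1,2] N  lex  "that"
[0,2] NP/S  >  k=1
[2,3] S  lex  "idea"
[0,3] NP  >  k=2
[3,4] (S\NP)\NP  lex  "every"
[0,4] S\NP  <  k=3
[4,5] PP  lex  "heard"
[4,5] NP/(NP\PP)  >T
[5,6] NP\PP  lex  "in"
[4,6] NP  >  k=5
[6,7] (S\(S\NP))\NP  lex  "often"
[4,7] S\(S\NP)  <  k=6
[0,7] S  <  k=4

[0,7] S   <
  [0,4] S\NP   <
    [0,3] NP   >
      [0,2] NP/S   >
        [0,1] "here" : (NP/S)/N
        [1,2] "that" : N
      [2,3] "idea" : S
    [3,4] "every" : (S\NP)\NP
  [4,7] S\(S\NP)   <
    [4,6] NP   >
      [4,5] NP/(NP\PP)   >T
        [4,5] "heard" : PP
      [5,6] "in" : NP\PP
    [6,7] "often" : (S\(S\NP))\NP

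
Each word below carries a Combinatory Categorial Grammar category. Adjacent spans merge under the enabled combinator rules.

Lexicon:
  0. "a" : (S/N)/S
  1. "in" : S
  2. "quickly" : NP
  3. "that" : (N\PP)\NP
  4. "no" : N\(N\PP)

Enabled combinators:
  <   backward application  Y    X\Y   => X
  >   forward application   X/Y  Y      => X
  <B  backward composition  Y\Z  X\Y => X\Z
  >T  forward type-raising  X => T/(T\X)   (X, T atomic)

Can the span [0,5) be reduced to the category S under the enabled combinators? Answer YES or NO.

[0,5] S   >
  [0,2] S/N   >
    [0,1] "a" : (S/N)/S
    [1,2] "in" : S
  [2,5] N   <
    [2,4] N\PP   <
      [2,3] "quickly" : NP
      [3,4] "that" : (N\PP)\NP
    [4,5] "no" : N\(N\PP)

YES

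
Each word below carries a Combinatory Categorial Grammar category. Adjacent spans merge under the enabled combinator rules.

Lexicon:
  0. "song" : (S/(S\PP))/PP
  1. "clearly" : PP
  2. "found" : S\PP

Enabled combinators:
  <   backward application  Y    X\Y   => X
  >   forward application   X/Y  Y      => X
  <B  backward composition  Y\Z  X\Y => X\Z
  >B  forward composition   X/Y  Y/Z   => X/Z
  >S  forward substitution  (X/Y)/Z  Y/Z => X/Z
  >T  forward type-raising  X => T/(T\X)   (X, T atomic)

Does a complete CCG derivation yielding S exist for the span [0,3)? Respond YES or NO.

YES

[0,3] S   >
  [0,2] S/(S\PP)   >
    [0,1] "song" : (S/(S\PP))/PP
    [1,2] "clearly" : PP
  [2,3] "found" : S\PP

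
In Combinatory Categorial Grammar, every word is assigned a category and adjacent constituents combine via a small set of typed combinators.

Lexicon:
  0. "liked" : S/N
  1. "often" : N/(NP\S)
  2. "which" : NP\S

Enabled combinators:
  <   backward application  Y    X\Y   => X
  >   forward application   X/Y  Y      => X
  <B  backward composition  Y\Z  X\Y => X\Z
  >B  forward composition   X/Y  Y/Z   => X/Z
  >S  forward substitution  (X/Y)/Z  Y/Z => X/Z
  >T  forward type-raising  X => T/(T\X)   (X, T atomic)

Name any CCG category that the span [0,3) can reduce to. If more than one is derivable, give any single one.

S

[0,3] S   >
  [0,1] "liked" : S/N
  [1,3] N   >
    [1,2] "often" : N/(NP\S)
    [2,3] "which" : NP\S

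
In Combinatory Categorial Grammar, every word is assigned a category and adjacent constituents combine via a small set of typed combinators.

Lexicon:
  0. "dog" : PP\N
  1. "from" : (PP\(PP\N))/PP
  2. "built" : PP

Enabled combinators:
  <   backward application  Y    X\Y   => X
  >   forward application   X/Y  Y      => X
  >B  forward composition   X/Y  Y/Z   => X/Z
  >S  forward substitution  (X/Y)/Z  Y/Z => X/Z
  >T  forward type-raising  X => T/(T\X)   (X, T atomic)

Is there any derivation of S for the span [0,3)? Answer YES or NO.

PP\N (PP\(PP\N))/PP PP
CKY chart[0,3] = {N/(N\PP), NP/(NP\PP), PP, PP/(PP\PP), S/(S\PP)}; S ∉ chart

NO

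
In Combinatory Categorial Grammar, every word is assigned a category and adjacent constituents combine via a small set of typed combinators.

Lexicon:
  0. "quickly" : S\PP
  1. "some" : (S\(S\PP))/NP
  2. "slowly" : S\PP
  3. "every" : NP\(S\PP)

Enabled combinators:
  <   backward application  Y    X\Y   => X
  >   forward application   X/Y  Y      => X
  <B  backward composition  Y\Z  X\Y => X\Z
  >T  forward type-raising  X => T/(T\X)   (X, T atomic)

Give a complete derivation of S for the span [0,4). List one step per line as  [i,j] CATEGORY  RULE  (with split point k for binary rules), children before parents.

[0,1] S\PP  lex  "quickly"
[1,2] (S\(S\PP))/NP  lex  "some"
[2,3] S\PP  lex  "slowly"
[3,4] NP\(S\PP)  lex  "every"
[2,4] NP  <  k=3
[1,4] S\(S\PP)  >  k=2
[0,4] S  <  k=1

[0,4] S   <
  [0,1] "quickly" : S\PP
  [1,4] S\(S\PP)   >
    [1,2] "some" : (S\(S\PP))/NP
    [2,4] NP   <
      [2,3] "slowly" : S\PP
      [3,4] "every" : NP\(S\PP)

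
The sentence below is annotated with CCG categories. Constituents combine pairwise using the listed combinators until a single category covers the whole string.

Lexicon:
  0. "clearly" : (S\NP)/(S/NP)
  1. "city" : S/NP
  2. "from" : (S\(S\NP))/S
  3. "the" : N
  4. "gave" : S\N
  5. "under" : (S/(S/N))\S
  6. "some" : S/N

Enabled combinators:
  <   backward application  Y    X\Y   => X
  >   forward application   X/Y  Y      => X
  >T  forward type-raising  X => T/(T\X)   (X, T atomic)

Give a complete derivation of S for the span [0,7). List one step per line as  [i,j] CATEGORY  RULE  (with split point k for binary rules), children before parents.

[0,7] S   >
  [0,6] S/(S/N)   <
    [0,5] S   <
      [0,2] S\NP   >
        [0,1] "clearly" : (S\NP)/(S/NP)
        [1,2] "city" : S/NP
      [2,5] S\(S\NP)   >
        [2,3] "from" : (S\(S\NP))/S
        [3,5] S   >
          [3,4] S/(S\N)   >T
            [3,4] "the" : N
          [4,5] "gave" : S\N
    [5,6] "under" : (S/(S/N))\S
  [6,7] "some" : S/N

[0,1] (S\NP)/(S/NP)  lex  "clearly"
[1,2] S/NP  lex  "city"
[0,2] S\NP  >  k=1
[2,3] (S\(S\NP))/S  lex  "from"
[3,4] N  lex  "the"
[3,4] S/(S\N)  >T
[4,5] S\N  lex  "gave"
[3,5] S  >  k=4
[2,5] S\(S\NP)  >  k=3
[0,5] S  <  k=2
[5,6] (S/(S/N))\S  lex  "under"
[0,6] S/(S/N)  <  k=5
[6,7] S/N  lex  "some"
[0,7] S  >  k=6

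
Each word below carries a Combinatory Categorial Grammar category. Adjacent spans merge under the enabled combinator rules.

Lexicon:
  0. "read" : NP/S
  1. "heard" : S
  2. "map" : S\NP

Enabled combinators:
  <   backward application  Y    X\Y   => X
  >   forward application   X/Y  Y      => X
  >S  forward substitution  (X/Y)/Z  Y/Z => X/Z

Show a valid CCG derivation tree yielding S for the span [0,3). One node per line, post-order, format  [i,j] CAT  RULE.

[0,3] S   <
  [0,2] NP   >
    [0,1] "read" : NP/S
    [1,2] "heard" : S
  [2,3] "map" : S\NP

[0,1] NP/S  lex  "read"
[1,2] S  lex  "heard"
[0,2] NP  >  k=1
[2,3] S\NP  lex  "map"
[0,3] S  <  k=2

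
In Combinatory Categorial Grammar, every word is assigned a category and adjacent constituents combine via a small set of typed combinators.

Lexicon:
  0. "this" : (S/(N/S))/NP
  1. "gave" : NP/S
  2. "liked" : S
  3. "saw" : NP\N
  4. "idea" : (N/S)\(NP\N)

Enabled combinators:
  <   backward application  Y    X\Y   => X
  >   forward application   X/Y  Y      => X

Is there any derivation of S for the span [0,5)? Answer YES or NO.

[0,5] S   >
  [0,3] S/(N/S)   >
    [0,1] "this" : (S/(N/S))/NP
    [1,3] NP   >
      [1,2] "gave" : NP/S
      [2,3] "liked" : S
  [3,5] N/S   <
    [3,4] "saw" : NP\N
    [4,5] "idea" : (N/S)\(NP\N)

YES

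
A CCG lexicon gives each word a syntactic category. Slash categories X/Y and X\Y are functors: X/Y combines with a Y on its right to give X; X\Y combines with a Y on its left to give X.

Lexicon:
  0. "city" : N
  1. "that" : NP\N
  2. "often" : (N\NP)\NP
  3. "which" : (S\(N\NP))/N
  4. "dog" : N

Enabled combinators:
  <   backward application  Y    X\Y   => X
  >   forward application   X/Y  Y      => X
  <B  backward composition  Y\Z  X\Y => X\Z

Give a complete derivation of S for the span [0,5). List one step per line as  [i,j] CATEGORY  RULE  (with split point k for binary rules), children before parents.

[0,1] N  lex  "city"
[1,2] NP\N  lex  "that"
[0,2] NP  <  k=1
[2,3] (N\NP)\NP  lex  "often"
[3,4] (S\(N\NP))/N  lex  "which"
[4,5] N  lex  "dog"
[3,5] S\(N\NP)  >  k=4
[2,5] S\NP  <B  k=3
[0,5] S  <  k=2

[0,5] S   <
  [0,2] NP   <
    [0,1] "city" : N
    [1,2] "that" : NP\N
  [2,5] S\NP   <B
    [2,3] "often" : (N\NP)\NP
    [3,5] S\(N\NP)   >
      [3,4] "which" : (S\(N\NP))/N
      [4,5] "dog" : N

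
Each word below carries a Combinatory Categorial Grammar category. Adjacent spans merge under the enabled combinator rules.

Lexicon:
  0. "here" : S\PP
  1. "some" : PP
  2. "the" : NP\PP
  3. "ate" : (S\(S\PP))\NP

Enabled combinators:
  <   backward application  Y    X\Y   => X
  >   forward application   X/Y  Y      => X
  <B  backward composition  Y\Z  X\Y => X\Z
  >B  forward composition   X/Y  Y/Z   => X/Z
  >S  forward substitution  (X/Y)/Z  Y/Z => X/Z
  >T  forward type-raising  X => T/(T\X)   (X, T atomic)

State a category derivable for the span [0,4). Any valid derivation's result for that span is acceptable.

[0,4] S   <
  [0,1] "here" : S\PP
  [1,4] S\(S\PP)   <
    [1,3] NP   >
      [1,2] NP/(NP\PP)   >T
        [1,2] "some" : PP
      [2,3] "the" : NP\PP
    [3,4] "ate" : (S\(S\PP))\NP

S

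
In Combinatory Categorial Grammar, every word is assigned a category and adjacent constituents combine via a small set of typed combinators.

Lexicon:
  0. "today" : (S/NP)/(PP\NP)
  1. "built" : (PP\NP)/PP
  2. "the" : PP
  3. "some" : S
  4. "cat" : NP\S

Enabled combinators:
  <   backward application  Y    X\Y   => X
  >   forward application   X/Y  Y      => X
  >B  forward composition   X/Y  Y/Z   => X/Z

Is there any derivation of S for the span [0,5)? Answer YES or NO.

YES

[0,5] S   >
  [0,3] S/NP   >
    [0,1] "today" : (S/NP)/(PP\NP)
    [1,3] PP\NP   >
      [1,2] "built" : (PP\NP)/PP
      [2,3] "the" : PP
  [3,5] NP   <
    [3,4] "some" : S
    [4,5] "cat" : NP\S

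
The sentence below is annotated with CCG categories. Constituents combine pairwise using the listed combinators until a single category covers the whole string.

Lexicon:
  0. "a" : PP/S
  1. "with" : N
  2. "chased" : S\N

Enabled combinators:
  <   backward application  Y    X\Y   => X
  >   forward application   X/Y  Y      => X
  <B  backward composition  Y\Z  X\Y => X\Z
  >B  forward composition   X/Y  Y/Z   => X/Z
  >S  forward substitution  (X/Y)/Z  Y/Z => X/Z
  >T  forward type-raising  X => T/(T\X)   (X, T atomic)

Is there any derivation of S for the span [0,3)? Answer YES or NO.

NO

PP/S N S\N
CKY chart[0,3] = {N/(N\PP), NP/(NP\PP), PP, PP/(PP\PP), PP/(S\S), S/(S\PP)}; S ∉ chart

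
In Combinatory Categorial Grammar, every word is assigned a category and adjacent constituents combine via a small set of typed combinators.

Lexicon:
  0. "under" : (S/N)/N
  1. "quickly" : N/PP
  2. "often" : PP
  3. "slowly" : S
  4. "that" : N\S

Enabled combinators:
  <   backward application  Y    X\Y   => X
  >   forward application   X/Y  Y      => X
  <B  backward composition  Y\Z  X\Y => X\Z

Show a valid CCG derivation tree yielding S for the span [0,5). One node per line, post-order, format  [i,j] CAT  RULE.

[0,5] S   >
  [0,3] S/N   >
    [0,1] "under" : (S/N)/N
    [1,3] N   >
      [1,2] "quickly" : N/PP
      [2,3] "often" : PP
  [3,5] N   <
    [3,4] "slowly" : S
    [4,5] "that" : N\S

[0,1] (S/N)/N  lex  "under"
[1,2] N/PP  lex  "quickly"
[2,3] PP  lex  "often"
[1,3] N  >  k=2
[0,3] S/N  >  k=1
[3,4] S  lex  "slowly"
[4,5] N\S  lex  "that"
[3,5] N  <  k=4
[0,5] S  >  k=3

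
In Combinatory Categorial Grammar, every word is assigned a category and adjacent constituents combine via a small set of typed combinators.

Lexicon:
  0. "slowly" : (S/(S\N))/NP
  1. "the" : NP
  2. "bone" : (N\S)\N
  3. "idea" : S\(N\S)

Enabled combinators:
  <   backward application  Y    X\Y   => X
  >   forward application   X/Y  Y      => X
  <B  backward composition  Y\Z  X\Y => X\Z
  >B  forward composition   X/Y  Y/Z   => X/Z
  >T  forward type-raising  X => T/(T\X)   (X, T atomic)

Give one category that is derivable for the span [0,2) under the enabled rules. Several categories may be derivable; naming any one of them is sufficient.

[0,4] S   >
  [0,2] S/(S\N)   >
    [0,1] "slowly" : (S/(S\N))/NP
    [1,2] "the" : NP
  [2,4] S\N   <B
    [2,3] "bone" : (N\S)\N
    [3,4] "idea" : S\(N\S)

S/(S\N)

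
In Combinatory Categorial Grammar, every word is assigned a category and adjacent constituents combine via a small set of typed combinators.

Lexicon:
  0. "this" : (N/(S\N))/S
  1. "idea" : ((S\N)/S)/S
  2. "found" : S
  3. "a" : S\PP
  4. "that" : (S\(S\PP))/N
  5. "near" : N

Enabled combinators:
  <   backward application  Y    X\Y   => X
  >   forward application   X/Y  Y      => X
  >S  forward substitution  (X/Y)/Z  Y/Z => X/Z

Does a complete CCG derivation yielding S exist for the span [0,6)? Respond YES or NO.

NO

(N/(S\N))/S ((S\N)/S)/S S S\PP (S\(S\PP))/N N
CKY chart[0,6] = {N}; S ∉ chart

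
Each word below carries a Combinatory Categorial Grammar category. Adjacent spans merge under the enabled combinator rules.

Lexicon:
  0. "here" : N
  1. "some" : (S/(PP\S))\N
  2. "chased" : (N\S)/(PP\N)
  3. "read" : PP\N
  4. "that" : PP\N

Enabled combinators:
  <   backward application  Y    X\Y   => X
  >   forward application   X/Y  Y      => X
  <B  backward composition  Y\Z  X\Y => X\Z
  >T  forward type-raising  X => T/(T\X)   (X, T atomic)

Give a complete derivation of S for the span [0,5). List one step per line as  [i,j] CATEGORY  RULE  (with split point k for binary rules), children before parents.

[0,5] S   >
  [0,2] S/(PP\S)   <
    [0,1] "here" : N
    [1,2] "some" : (S/(PP\S))\N
  [2,5] PP\S   <B
    [2,4] N\S   >
      [2,3] "chased" : (N\S)/(PP\N)
      [3,4] "read" : PP\N
    [4,5] "that" : PP\N

[0,1] N  lex  "here"
[1,2] (S/(PP\S))\N  lex  "some"
[0,2] S/(PP\S)  <  k=1
[2,3] (N\S)/(PP\N)  lex  "chased"
[3,4] PP\N  lex  "read"
[2,4] N\S  >  k=3
[4,5] PP\N  lex  "that"
[2,5] PP\S  <B  k=4
[0,5] S  >  k=2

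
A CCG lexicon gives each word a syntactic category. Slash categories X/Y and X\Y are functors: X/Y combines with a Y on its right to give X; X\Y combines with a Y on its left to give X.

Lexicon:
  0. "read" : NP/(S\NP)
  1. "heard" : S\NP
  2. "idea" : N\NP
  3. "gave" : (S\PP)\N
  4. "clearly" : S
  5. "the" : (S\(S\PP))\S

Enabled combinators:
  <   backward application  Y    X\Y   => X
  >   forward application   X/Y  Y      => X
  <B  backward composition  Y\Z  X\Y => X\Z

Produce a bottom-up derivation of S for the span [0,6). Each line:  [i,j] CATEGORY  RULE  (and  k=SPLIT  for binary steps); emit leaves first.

[0,1] NP/(S\NP)  lex  "read"
[1,2] S\NP  lex  "heard"
[0,2] NP  >  k=1
[2,3] N\NP  lex  "idea"
[0,3] N  <  k=2
[3,4] (S\PP)\N  lex  "gave"
[4,5] S  lex  "clearly"
[5,6] (S\(S\PP))\S  lex  "the"
[4,6] S\(S\PP)  <  k=5
[3,6] S\N  <B  k=4
[0,6] S  <  k=3

[0,6] S   <
  [0,3] N   <
    [0,2] NP   >
      [0,1] "read" : NP/(S\NP)
      [1,2] "heard" : S\NP
    [2,3] "idea" : N\NP
  [3,6] S\N   <B
    [3,4] "gave" : (S\PP)\N
    [4,6] S\(S\PP)   <
      [4,5] "clearly" : S
      [5,6] "the" : (S\(S\PP))\S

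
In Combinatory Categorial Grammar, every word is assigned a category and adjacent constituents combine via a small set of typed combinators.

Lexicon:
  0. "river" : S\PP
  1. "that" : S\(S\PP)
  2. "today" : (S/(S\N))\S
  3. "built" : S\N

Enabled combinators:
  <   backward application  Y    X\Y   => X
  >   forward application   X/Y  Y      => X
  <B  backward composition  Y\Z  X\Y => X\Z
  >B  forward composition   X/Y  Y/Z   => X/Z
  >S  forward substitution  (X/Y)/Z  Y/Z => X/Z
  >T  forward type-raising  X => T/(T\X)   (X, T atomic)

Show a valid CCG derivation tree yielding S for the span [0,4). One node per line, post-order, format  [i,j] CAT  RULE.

[0,4] S   >
  [0,3] S/(S\N)   <
    [0,2] S   <
      [0,1] "river" : S\PP
      [1,2] "that" : S\(S\PP)
    [2,3] "today" : (S/(S\N))\S
  [3,4] "built" : S\N

[0,1] S\PP  lex  "river"
[1,2] S\(S\PP)  lex  "that"
[0,2] S  <  k=1
[2,3] (S/(S\N))\S  lex  "today"
[0,3] S/(S\N)  <  k=2
[3,4] S\N  lex  "built"
[0,4] S  >  k=3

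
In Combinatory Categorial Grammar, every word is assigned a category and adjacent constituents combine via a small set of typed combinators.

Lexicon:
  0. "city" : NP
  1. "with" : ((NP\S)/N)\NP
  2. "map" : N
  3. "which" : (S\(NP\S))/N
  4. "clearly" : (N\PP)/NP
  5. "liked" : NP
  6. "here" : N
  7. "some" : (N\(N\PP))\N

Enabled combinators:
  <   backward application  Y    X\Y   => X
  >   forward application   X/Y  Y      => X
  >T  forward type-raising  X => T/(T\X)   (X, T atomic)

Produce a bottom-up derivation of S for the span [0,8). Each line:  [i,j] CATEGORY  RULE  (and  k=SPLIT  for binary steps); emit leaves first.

[0,8] S   <
  [0,3] NP\S   >
    [0,2] (NP\S)/N   <
      [0,1] "city" : NP
      [1,2] "with" : ((NP\S)/N)\NP
    [2,3] "map" : N
  [3,8] S\(NP\S)   >
    [3,4] "which" : (S\(NP\S))/N
    [4,8] N   <
      [4,6] N\PP   >
        [4,5] "clearly" : (N\PP)/NP
        [5,6] "liked" : NP
      [6,8] N\(N\PP)   <
        [6,7] "here" : N
        [7,8] "some" : (N\(N\PP))\N

[0,1] NP  lex  "city"
[1,2] ((NP\S)/N)\NP  lex  "with"
[0,2] (NP\S)/N  <  k=1
[2,3] N  lex  "map"
[0,3] NP\S  >  k=2
[3,4] (S\(NP\S))/N  lex  "which"
[4,5] (N\PP)/NP  lex  "clearly"
[5,6] NP  lex  "liked"
[4,6] N\PP  >  k=5
[6,7] N  lex  "here"
[7,8] (N\(N\PP))\N  lex  "some"
[6,8] N\(N\PP)  <  k=7
[4,8] N  <  k=6
[3,8] S\(NP\S)  >  k=4
[0,8] S  <  k=3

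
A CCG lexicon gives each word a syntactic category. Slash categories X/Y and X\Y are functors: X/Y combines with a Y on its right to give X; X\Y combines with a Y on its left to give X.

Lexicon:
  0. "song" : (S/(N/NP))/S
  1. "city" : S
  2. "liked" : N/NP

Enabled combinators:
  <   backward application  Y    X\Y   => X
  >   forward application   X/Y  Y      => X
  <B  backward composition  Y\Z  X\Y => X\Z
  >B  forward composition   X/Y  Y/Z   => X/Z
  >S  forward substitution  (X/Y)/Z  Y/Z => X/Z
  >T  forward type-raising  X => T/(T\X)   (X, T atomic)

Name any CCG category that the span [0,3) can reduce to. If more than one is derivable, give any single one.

S

[0,3] S   >
  [0,2] S/(N/NP)   >
    [0,1] "song" : (S/(N/NP))/S
    [1,2] "city" : S
  [2,3] "liked" : N/NP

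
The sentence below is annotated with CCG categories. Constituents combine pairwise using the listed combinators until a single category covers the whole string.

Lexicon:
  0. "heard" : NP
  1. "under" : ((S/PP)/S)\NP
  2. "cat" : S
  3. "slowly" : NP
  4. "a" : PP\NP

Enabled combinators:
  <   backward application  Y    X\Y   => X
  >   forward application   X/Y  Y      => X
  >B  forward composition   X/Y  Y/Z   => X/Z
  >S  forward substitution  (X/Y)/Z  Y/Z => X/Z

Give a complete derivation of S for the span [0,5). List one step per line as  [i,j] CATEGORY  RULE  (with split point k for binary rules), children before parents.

[0,5] S   >
  [0,3] S/PP   >
    [0,2] (S/PP)/S   <
      [0,1] "heard" : NP
      [1,2] "under" : ((S/PP)/S)\NP
    [2,3] "cat" : S
  [3,5] PP   <
    [3,4] "slowly" : NP
    [4,5] "a" : PP\NP

[0,1] NP  lex  "heard"
[1,2] ((S/PP)/S)\NP  lex  "under"
[0,2] (S/PP)/S  <  k=1
[2,3] S  lex  "cat"
[0,3] S/PP  >  k=2
[3,4] NP  lex  "slowly"
[4,5] PP\NP  lex  "a"
[3,5] PP  <  k=4
[0,5] S  >  k=3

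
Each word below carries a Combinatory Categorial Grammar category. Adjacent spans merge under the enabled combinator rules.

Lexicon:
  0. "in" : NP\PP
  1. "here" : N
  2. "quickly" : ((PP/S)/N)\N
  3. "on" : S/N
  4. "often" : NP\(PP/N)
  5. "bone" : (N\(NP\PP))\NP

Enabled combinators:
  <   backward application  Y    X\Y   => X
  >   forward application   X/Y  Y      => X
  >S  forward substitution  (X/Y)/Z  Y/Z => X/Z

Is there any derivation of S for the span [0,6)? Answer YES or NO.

NP\PP N ((PP/S)/N)\N S/N NP\(PP/N) (N\(NP\PP))\NP
CKY chart[0,6] = {N}; S ∉ chart

NO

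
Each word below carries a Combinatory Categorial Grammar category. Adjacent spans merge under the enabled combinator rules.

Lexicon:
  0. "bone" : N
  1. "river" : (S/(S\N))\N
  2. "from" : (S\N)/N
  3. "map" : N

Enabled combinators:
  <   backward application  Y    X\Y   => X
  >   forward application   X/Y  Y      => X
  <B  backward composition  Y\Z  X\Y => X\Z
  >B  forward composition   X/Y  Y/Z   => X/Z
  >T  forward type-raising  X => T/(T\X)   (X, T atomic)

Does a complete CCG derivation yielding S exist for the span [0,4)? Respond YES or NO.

[0,4] S   >
  [0,2] S/(S\N)   <
    [0,1] "bone" : N
    [1,2] "river" : (S/(S\N))\N
  [2,4] S\N   >
    [2,3] "from" : (S\N)/N
    [3,4] "map" : N

YES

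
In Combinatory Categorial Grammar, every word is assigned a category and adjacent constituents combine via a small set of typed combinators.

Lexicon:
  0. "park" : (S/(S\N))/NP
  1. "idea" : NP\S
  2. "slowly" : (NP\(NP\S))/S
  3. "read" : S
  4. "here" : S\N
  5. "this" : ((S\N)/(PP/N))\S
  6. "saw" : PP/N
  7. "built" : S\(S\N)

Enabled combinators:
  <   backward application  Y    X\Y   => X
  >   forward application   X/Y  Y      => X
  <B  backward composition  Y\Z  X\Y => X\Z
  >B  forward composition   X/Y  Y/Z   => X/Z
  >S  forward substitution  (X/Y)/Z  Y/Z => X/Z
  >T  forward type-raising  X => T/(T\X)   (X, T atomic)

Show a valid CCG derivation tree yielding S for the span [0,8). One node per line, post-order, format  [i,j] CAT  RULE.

[0,8] S   <
  [0,7] S\N   >
    [0,6] (S\N)/(PP/N)   <
      [0,5] S   >
        [0,4] S/(S\N)   >
          [0,1] "park" : (S/(S\N))/NP
          [1,4] NP   <
            [1,2] "idea" : NP\S
            [2,4] NP\(NP\S)   >
              [2,3] "slowly" : (NP\(NP\S))/S
              [3,4] "read" : S
        [4,5] "here" : S\N
      [5,6] "this" : ((S\N)/(PP/N))\S
    [6,7] "saw" : PP/N
  [7,8] "built" : S\(S\N)

[0,1] (S/(S\N))/NP  lex  "park"
[1,2] NP\S  lex  "idea"
[2,3] (NP\(NP\S))/S  lex  "slowly"
[3,4] S  lex  "read"
[2,4] NP\(NP\S)  >  k=3
[1,4] NP  <  k=2
[0,4] S/(S\N)  >  k=1
[4,5] S\N  lex  "here"
[0,5] S  >  k=4
[5,6] ((S\N)/(PP/N))\S  lex  "this"
[0,6] (S\N)/(PP/N)  <  k=5
[6,7] PP/N  lex  "saw"
[0,7] S\N  >  k=6
[7,8] S\(S\N)  lex  "built"
[0,8] S  <  k=7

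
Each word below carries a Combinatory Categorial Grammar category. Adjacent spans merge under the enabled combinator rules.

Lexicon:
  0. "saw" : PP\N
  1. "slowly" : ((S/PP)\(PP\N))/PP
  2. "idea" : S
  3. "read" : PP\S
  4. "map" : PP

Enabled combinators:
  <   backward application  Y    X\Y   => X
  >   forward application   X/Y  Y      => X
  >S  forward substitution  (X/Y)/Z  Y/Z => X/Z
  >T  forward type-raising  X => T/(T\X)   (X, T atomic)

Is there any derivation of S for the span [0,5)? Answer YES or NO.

[0,5] S   >
  [0,4] S/PP   <
    [0,1] "saw" : PP\N
    [1,4] (S/PP)\(PP\N)   >
      [1,2] "slowly" : ((S/PP)\(PP\N))/PP
      [2,4] PP   >
        [2,3] PP/(PP\S)   >T
          [2,3] "idea" : S
        [3,4] "read" : PP\S
  [4,5] "map" : PP

YES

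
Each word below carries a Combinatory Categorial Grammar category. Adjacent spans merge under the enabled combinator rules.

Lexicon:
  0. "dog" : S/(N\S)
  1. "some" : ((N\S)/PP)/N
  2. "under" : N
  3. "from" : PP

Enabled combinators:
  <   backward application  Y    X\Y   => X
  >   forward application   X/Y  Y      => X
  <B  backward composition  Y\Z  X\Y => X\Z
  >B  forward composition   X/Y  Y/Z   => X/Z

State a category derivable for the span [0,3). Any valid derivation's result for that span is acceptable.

[0,4] S   >
  [0,3] S/PP   >B
    [0,1] "dog" : S/(N\S)
    [1,3] (N\S)/PP   >
      [1,2] "some" : ((N\S)/PP)/N
      [2,3] "under" : N
  [3,4] "from" : PP

S/PP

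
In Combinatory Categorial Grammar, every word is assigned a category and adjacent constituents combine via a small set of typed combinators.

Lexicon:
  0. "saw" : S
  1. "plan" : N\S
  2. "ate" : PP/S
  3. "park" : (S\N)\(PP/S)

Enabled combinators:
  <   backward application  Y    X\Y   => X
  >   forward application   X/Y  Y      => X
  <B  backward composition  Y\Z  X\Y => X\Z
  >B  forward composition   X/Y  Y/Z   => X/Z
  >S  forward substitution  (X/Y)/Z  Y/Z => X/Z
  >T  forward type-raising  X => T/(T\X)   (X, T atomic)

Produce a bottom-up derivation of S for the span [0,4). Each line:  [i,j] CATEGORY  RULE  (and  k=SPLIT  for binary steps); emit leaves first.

[0,4] S   <
  [0,2] N   >
    [0,1] N/(N\S)   >T
      [0,1] "saw" : S
    [1,2] "plan" : N\S
  [2,4] S\N   <
    [2,3] "ate" : PP/S
    [3,4] "park" : (S\N)\(PP/S)

[0,1] S  lex  "saw"
[0,1] N/(N\S)  >T
[1,2] N\S  lex  "plan"
[0,2] N  >  k=1
[2,3] PP/S  lex  "ate"
[3,4] (S\N)\(PP/S)  lex  "park"
[2,4] S\N  <  k=3
[0,4] S  <  k=2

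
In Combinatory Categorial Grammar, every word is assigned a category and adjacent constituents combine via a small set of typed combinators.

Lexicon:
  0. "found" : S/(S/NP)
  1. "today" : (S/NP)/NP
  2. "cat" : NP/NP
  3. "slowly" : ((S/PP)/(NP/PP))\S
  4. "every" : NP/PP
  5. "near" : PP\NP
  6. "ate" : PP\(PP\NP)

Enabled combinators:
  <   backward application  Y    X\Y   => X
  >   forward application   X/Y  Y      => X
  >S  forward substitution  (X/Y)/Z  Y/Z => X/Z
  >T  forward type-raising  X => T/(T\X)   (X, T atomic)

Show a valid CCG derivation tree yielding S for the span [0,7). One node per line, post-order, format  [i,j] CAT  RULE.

[0,1] S/(S/NP)  lex  "found"
[1,2] (S/NP)/NP  lex  "today"
[2,3] NP/NP  lex  "cat"
[1,3] S/NP  >S  k=2
[0,3] S  >  k=1
[3,4] ((S/PP)/(NP/PP))\S  lex  "slowly"
[0,4] (S/PP)/(NP/PP)  <  k=3
[4,5] NP/PP  lex  "every"
[0,5] S/PP  >  k=4
[5,6] PP\NP  lex  "near"
[6,7] PP\(PP\NP)  lex  "ate"
[5,7] PP  <  k=6
[0,7] S  >  k=5

[0,7] S   >
  [0,5] S/PP   >
    [0,4] (S/PP)/(NP/PP)   <
      [0,3] S   >
        [0,1] "found" : S/(S/NP)
        [1,3] S/NP   >S
          [1,2] "today" : (S/NP)/NP
          [2,3] "cat" : NP/NP
      [3,4] "slowly" : ((S/PP)/(NP/PP))\S
    [4,5] "every" : NP/PP
  [5,7] PP   <
    [5,6] "near" : PP\NP
    [6,7] "ate" : PP\(PP\NP)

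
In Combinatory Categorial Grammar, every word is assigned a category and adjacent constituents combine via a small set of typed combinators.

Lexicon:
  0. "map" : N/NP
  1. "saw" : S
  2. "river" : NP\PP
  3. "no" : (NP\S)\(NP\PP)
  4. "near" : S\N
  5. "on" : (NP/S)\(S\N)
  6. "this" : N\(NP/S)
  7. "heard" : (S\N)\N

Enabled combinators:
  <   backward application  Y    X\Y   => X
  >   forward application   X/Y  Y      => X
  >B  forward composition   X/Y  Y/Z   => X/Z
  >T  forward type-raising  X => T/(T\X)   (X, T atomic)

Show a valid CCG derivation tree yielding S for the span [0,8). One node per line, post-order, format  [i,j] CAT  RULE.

[0,1] N/NP  lex  "map"
[1,2] S  lex  "saw"
[2,3] NP\PP  lex  "river"
[3,4] (NP\S)\(NP\PP)  lex  "no"
[2,4] NP\S  <  k=3
[1,4] NP  <  k=2
[0,4] N  >  k=1
[4,5] S\N  lex  "near"
[5,6] (NP/S)\(S\N)  lex  "on"
[4,6] NP/S  <  k=5
[6,7] N\(NP/S)  lex  "this"
[4,7] N  <  k=6
[7,8] (S\N)\N  lex  "heard"
[4,8] S\N  <  k=7
[0,8] S  <  k=4

[0,8] S   <
  [0,4] N   >
    [0,1] "map" : N/NP
    [1,4] NP   <
      [1,2] "saw" : S
      [2,4] NP\S   <
        [2,3] "river" : NP\PP
        [3,4] "no" : (NP\S)\(NP\PP)
  [4,8] S\N   <
    [4,7] N   <
      [4,6] NP/S   <
        [4,5] "near" : S\N
        [5,6] "on" : (NP/S)\(S\N)
      [6,7] "this" : N\(NP/S)
    [7,8] "heard" : (S\N)\N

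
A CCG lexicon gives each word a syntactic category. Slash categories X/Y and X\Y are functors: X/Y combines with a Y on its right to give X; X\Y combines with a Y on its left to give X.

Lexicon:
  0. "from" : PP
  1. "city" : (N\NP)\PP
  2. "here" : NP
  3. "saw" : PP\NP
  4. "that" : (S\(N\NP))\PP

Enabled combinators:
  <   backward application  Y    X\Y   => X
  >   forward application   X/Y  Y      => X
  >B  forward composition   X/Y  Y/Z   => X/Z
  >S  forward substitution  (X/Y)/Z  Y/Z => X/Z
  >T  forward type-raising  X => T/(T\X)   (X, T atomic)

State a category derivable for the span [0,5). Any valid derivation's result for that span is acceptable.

S

[0,5] S   <
  [0,2] N\NP   <
    [0,1] "from" : PP
    [1,2] "city" : (N\NP)\PP
  [2,5] S\(N\NP)   <
    [2,4] PP   <
      [2,3] "here" : NP
      [3,4] "saw" : PP\NP
    [4,5] "that" : (S\(N\NP))\PP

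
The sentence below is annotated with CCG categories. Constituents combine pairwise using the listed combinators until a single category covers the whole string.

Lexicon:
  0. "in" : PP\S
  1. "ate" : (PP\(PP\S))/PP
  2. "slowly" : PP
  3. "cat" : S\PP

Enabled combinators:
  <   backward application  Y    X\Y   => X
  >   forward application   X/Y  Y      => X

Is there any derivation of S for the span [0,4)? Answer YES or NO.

YES

[0,4] S   <
  [0,3] PP   <
    [0,1] "in" : PP\S
    [1,3] PP\(PP\S)   >
      [1,2] "ate" : (PP\(PP\S))/PP
      [2,3] "slowly" : PP
  [3,4] "cat" : S\PP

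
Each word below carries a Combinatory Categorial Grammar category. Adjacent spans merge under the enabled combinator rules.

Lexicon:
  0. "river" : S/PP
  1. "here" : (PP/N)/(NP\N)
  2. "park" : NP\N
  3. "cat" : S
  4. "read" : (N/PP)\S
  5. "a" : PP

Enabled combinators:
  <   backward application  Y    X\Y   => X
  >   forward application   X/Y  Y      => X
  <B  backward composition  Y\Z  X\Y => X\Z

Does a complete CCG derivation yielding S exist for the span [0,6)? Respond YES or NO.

[0,6] S   >
  [0,1] "river" : S/PP
  [1,6] PP   >
    [1,3] PP/N   >
      [1,2] "here" : (PP/N)/(NP\N)
      [2,3] "park" : NP\N
    [3,6] N   >
      [3,5] N/PP   <
        [3,4] "cat" : S
        [4,5] "read" : (N/PP)\S
      [5,6] "a" : PP

YES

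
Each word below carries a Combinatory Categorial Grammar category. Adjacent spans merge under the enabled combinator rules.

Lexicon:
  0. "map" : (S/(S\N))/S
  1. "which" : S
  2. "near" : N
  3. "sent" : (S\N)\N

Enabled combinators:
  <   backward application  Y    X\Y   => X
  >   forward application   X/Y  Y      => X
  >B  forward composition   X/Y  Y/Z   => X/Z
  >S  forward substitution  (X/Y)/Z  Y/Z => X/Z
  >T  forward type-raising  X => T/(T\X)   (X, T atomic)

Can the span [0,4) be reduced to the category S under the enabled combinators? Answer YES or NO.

YES

[0,4] S   >
  [0,2] S/(S\N)   >
    [0,1] "map" : (S/(S\N))/S
    [1,2] "which" : S
  [2,4] S\N   <
    [2,3] "near" : N
    [3,4] "sent" : (S\N)\N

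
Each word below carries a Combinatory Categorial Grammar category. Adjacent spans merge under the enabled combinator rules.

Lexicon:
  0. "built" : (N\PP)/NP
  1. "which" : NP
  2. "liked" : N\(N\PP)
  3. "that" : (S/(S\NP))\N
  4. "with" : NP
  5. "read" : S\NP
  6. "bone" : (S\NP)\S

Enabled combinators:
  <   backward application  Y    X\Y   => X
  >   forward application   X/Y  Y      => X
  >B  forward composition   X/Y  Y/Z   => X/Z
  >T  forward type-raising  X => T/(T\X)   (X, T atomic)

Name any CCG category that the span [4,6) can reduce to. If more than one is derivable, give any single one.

S

[0,7] S   >
  [0,4] S/(S\NP)   <
    [0,3] N   <
      [0,2] N\PP   >
        [0,1] "built" : (N\PP)/NP
        [1,2] "which" : NP
      [2,3] "liked" : N\(N\PP)
    [3,4] "that" : (S/(S\NP))\N
  [4,7] S\NP   <
    [4,6] S   >
      [4,5] S/(S\NP)   >T
        [4,5] "with" : NP
      [5,6] "read" : S\NP
    [6,7] "bone" : (S\NP)\S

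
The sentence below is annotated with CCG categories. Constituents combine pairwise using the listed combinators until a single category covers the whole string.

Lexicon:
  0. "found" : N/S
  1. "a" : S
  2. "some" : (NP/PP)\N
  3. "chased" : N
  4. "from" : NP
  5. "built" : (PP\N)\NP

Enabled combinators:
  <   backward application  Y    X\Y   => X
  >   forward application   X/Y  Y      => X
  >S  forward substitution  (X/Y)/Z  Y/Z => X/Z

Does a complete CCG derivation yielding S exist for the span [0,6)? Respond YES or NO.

N/S S (NP/PP)\N N NP (PP\N)\NP
CKY chart[0,6] = {NP}; S ∉ chart

NO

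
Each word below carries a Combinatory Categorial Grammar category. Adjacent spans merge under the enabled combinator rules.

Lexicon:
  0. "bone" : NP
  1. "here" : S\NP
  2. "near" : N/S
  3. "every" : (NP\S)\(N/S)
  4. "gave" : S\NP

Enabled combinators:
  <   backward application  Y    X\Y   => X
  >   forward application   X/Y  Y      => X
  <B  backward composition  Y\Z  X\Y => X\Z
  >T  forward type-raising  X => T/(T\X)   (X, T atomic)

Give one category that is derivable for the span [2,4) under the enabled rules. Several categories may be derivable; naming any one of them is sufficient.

[0,5] S   <
  [0,1] "bone" : NP
  [1,5] S\NP   <B
    [1,4] NP\NP   <B
      [1,2] "here" : S\NP
      [2,4] NP\S   <
        [2,3] "near" : N/S
        [3,4] "every" : (NP\S)\(N/S)
    [4,5] "gave" : S\NP

NP\S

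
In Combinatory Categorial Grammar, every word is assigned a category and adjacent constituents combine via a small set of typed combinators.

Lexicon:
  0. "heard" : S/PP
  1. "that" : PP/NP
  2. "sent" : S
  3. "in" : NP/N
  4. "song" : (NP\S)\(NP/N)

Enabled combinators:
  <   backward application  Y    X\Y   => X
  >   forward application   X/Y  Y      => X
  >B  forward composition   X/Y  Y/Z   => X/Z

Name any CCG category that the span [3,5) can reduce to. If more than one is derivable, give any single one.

[0,5] S   >
  [0,2] S/NP   >B
    [0,1] "heard" : S/PP
    [1,2] "that" : PP/NP
  [2,5] NP   <
    [2,3] "sent" : S
    [3,5] NP\S   <
      [3,4] "in" : NP/N
      [4,5] "song" : (NP\S)\(NP/N)

NP\S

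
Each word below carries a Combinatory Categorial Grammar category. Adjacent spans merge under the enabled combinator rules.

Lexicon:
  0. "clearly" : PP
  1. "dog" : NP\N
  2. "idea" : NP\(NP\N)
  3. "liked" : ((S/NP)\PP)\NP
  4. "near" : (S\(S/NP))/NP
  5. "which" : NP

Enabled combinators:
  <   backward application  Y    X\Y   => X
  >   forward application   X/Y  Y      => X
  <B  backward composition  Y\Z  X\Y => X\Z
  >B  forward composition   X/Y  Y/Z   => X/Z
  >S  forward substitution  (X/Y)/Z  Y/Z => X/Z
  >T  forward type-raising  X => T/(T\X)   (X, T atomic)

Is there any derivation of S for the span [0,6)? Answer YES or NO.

YES

[0,6] S   <
  [0,4] S/NP   <
    [0,1] "clearly" : PP
    [1,4] (S/NP)\PP   <
      [1,3] NP   <
        [1,2] "dog" : NP\N
        [2,3] "idea" : NP\(NP\N)
      [3,4] "liked" : ((S/NP)\PP)\NP
  [4,6] S\(S/NP)   >
    [4,5] "near" : (S\(S/NP))/NP
    [5,6] "which" : NP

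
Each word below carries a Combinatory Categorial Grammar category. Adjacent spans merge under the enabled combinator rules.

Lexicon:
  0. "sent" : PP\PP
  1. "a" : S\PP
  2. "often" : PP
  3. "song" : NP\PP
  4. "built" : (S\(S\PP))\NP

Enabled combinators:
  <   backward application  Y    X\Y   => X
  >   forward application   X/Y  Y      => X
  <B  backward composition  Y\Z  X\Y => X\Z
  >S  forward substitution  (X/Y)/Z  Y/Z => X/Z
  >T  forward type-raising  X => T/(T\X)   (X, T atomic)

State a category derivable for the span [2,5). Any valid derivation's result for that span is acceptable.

[0,5] S   <
  [0,2] S\PP   <B
    [0,1] "sent" : PP\PP
    [1,2] "a" : S\PP
  [2,5] S\(S\PP)   <
    [2,4] NP   <
      [2,3] "often" : PP
      [3,4] "song" : NP\PP
    [4,5] "built" : (S\(S\PP))\NP

S\(S\PP)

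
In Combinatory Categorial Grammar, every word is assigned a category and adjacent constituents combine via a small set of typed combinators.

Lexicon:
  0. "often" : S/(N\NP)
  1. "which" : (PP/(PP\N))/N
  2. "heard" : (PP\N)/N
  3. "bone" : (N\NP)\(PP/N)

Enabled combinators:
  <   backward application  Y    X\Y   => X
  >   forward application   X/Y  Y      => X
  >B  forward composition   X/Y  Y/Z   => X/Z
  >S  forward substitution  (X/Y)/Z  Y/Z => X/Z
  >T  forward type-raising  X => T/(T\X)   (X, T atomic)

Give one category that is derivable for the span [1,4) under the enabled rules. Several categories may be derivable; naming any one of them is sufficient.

[0,4] S   >
  [0,1] "often" : S/(N\NP)
  [1,4] N\NP   <
    [1,3] PP/N   >S
      [1,2] "which" : (PP/(PP\N))/N
      [2,3] "heard" : (PP\N)/N
    [3,4] "bone" : (N\NP)\(PP/N)

N\NP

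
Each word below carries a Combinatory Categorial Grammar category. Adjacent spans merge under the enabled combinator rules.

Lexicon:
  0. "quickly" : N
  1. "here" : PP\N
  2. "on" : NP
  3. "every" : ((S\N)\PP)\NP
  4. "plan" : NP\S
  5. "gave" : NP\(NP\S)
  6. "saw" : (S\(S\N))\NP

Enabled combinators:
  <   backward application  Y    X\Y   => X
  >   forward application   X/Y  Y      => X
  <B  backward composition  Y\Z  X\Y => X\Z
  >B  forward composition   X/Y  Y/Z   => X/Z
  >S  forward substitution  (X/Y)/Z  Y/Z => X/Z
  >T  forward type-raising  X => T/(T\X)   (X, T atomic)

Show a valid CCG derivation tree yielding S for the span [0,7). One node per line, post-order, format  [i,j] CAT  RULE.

[0,1] N  lex  "quickly"
[0,1] PP/(PP\N)  >T
[1,2] PP\N  lex  "here"
[0,2] PP  >  k=1
[2,3] NP  lex  "on"
[3,4] ((S\N)\PP)\NP  lex  "every"
[2,4] (S\N)\PP  <  k=3
[0,4] S\N  <  k=2
[4,5] NP\S  lex  "plan"
[5,6] NP\(NP\S)  lex  "gave"
[4,6] NP  <  k=5
[6,7] (S\(S\N))\NP  lex  "saw"
[4,7] S\(S\N)  <  k=6
[0,7] S  <  k=4

[0,7] S   <
  [0,4] S\N   <
    [0,2] PP   >
      [0,1] PP/(PP\N)   >T
        [0,1] "quickly" : N
      [1,2] "here" : PP\N
    [2,4] (S\N)\PP   <
      [2,3] "on" : NP
      [3,4] "every" : ((S\N)\PP)\NP
  [4,7] S\(S\N)   <
    [4,6] NP   <
      [4,5] "plan" : NP\S
      [5,6] "gave" : NP\(NP\S)
    [6,7] "saw" : (S\(S\N))\NP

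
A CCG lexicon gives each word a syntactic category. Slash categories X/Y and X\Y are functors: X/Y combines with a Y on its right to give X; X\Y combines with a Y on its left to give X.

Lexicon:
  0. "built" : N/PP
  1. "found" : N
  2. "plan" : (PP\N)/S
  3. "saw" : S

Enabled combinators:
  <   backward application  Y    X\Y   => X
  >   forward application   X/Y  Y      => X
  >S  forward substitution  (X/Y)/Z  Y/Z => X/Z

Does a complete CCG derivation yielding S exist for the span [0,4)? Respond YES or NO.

N/PP N (PP\N)/S S
CKY chart[0,4] = {N}; S ∉ chart

NO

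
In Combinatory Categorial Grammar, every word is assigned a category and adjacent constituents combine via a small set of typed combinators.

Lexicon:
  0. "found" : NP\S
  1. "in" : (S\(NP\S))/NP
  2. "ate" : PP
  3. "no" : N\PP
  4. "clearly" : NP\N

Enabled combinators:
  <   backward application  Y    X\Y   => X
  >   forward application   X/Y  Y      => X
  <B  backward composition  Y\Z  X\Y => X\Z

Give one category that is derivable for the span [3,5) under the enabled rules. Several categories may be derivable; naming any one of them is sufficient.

NP\PP

[0,5] S   <
  [0,1] "found" : NP\S
  [1,5] S\(NP\S)   >
    [1,2] "in" : (S\(NP\S))/NP
    [2,5] NP   <
      [2,3] "ate" : PP
      [3,5] NP\PP   <B
        [3,4] "no" : N\PP
        [4,5] "clearly" : NP\N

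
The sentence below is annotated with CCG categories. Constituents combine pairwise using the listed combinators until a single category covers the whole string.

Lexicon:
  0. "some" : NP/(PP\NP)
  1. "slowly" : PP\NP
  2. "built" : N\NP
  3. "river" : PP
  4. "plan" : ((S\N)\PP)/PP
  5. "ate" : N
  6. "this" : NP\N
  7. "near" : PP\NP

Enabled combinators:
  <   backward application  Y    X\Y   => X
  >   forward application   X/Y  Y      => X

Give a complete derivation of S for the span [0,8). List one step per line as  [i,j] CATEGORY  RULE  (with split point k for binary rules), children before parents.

[0,8] S   <
  [0,3] N   <
    [0,2] NP   >
      [0,1] "some" : NP/(PP\NP)
      [1,2] "slowly" : PP\NP
    [2,3] "built" : N\NP
  [3,8] S\N   <
    [3,4] "river" : PP
    [4,8] (S\N)\PP   >
      [4,5] "plan" : ((S\N)\PP)/PP
      [5,8] PP   <
        [5,7] NP   <
          [5,6] "ate" : N
          [6,7] "this" : NP\N
        [7,8] "near" : PP\NP

[0,1] NP/(PP\NP)  lex  "some"
[1,2] PP\NP  lex  "slowly"
[0,2] NP  >  k=1
[2,3] N\NP  lex  "built"
[0,3] N  <  k=2
[3,4] PP  lex  "river"
[4,5] ((S\N)\PP)/PP  lex  "plan"
[5,6] N  lex  "ate"
[6,7] NP\N  lex  "this"
[5,7] NP  <  k=6
[7,8] PP\NP  lex  "near"
[5,8] PP  <  k=7
[4,8] (S\N)\PP  >  k=5
[3,8] S\N  <  k=4
[0,8] S  <  k=3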